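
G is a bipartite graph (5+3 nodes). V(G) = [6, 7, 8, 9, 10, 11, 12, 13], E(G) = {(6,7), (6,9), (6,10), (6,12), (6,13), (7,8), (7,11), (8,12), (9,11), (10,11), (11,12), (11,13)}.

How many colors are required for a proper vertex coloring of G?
χ(G) = 2

Clique number ω(G) = 2 (lower bound: χ ≥ ω).
The graph is bipartite (no odd cycle), so 2 colors suffice: χ(G) = 2.
A valid 2-coloring: color 1: [6, 8, 11]; color 2: [7, 9, 10, 12, 13].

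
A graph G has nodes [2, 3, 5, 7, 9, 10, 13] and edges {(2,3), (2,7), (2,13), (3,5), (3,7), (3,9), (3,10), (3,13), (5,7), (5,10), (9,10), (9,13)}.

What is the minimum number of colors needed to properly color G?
Clique number ω(G) = 3 (lower bound: χ ≥ ω).
The clique on [3, 9, 10] has size 3, forcing χ ≥ 3, and the coloring below uses 3 colors, so χ(G) = 3.
A valid 3-coloring: color 1: [3]; color 2: [7, 10, 13]; color 3: [2, 5, 9].

χ(G) = 3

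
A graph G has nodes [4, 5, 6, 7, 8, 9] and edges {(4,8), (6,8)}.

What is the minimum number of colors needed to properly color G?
Clique number ω(G) = 2 (lower bound: χ ≥ ω).
The graph is bipartite (no odd cycle), so 2 colors suffice: χ(G) = 2.
A valid 2-coloring: color 1: [5, 7, 8, 9]; color 2: [4, 6].

χ(G) = 2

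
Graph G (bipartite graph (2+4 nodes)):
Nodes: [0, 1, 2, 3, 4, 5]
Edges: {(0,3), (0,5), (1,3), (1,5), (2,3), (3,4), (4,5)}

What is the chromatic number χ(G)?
χ(G) = 2

Clique number ω(G) = 2 (lower bound: χ ≥ ω).
The graph is bipartite (no odd cycle), so 2 colors suffice: χ(G) = 2.
A valid 2-coloring: color 1: [3, 5]; color 2: [0, 1, 2, 4].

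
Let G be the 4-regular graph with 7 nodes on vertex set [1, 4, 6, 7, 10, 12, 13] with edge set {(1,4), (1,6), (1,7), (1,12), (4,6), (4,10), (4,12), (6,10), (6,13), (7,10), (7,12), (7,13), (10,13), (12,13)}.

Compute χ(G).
Clique number ω(G) = 3 (lower bound: χ ≥ ω).
Suppose a proper 3-coloring c exists. The clique [1, 4, 6] takes 3 distinct colors; by symmetry let c(1) = 1, c(4) = 2, c(6) = 3.
- Vertex 10: neighbors [4, 6] already have colors [2, 3] ⇒ c(10) = 1.
- Vertex 12: neighbors [1, 4] already have colors [1, 2] ⇒ c(12) = 3.
- Vertex 7: neighbors [1, 12] already have colors [1, 3] ⇒ c(7) = 2.
- Vertex 13: neighbors [10, 7, 6] already have colors [1, 2, 3] — all 3 colors blocked. Contradiction.
The forced assignments end in a contradiction, so G has no proper 3-coloring (χ ≥ 4).
The coloring below uses 4 colors, so χ(G) = 4.
A valid 4-coloring: color 1: [1, 13]; color 2: [10, 12]; color 3: [4, 7]; color 4: [6].

χ(G) = 4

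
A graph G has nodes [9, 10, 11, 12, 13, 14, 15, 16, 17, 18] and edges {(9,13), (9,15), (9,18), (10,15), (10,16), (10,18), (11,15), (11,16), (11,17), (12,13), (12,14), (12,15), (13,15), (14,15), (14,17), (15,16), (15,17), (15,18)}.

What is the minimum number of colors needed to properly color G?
χ(G) = 4

Clique number ω(G) = 3 (lower bound: χ ≥ ω).
Odd cycle [14, 17, 11, 16, 10, 18, 9, 13, 12] needs 3 colors (χ ≥ 3).
Vertex 15 is adjacent to every vertex of [9, 10, 11, 12, 13, 14, 16, 17, 18], which already need 3 colors among themselves, so 15 needs a new color (χ ≥ 4).
The coloring below uses 4 colors, so χ(G) = 4.
A valid 4-coloring: color 1: [15]; color 2: [10, 11, 13, 14]; color 3: [12, 16, 17, 18]; color 4: [9].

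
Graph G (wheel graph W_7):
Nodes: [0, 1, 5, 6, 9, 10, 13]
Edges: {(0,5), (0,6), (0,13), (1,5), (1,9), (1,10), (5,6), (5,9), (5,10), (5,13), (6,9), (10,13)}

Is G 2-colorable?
The clique on vertices [0, 5, 13] has size 3 > 2, so it alone needs 3 colors.

No, G is not 2-colorable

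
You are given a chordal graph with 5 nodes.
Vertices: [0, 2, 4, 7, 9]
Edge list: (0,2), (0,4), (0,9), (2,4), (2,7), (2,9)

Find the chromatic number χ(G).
χ(G) = 3

Clique number ω(G) = 3 (lower bound: χ ≥ ω).
The clique on [0, 2, 9] has size 3, forcing χ ≥ 3, and the coloring below uses 3 colors, so χ(G) = 3.
A valid 3-coloring: color 1: [2]; color 2: [0, 7]; color 3: [4, 9].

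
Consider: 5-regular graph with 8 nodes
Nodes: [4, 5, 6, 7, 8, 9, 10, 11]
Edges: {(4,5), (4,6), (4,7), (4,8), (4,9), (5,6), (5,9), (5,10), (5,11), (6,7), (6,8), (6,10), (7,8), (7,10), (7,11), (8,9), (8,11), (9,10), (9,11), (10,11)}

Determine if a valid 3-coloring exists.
No, G is not 3-colorable

The clique on vertices [5, 9, 10, 11] has size 4 > 3, so it alone needs 4 colors.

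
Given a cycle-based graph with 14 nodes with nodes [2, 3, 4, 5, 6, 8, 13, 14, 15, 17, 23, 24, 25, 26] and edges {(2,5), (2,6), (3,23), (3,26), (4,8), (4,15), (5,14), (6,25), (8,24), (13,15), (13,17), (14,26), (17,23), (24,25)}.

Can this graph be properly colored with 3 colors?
Yes, G is 3-colorable

A valid 3-coloring: color 1: [4, 5, 6, 13, 23, 24, 26]; color 2: [2, 3, 8, 14, 15, 17, 25].
(χ(G) = 2 ≤ 3.)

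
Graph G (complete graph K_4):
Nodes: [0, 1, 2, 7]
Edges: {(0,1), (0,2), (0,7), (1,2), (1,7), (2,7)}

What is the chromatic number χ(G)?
Clique number ω(G) = 4 (lower bound: χ ≥ ω).
The clique on [0, 1, 2, 7] has size 4, forcing χ ≥ 4, and the coloring below uses 4 colors, so χ(G) = 4.
A valid 4-coloring: color 1: [2]; color 2: [7]; color 3: [1]; color 4: [0].

χ(G) = 4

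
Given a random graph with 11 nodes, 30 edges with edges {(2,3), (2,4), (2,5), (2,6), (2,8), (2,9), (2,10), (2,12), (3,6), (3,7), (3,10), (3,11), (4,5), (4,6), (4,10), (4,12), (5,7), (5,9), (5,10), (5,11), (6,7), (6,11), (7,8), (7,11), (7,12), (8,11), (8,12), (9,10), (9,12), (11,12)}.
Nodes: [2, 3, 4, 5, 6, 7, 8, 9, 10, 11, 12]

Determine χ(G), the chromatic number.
Clique number ω(G) = 4 (lower bound: χ ≥ ω).
The clique on [2, 5, 9, 10] has size 4, forcing χ ≥ 4, and the coloring below uses 4 colors, so χ(G) = 4.
A valid 4-coloring: color 1: [2, 7]; color 2: [3, 5, 12]; color 3: [4, 9, 11]; color 4: [6, 8, 10].

χ(G) = 4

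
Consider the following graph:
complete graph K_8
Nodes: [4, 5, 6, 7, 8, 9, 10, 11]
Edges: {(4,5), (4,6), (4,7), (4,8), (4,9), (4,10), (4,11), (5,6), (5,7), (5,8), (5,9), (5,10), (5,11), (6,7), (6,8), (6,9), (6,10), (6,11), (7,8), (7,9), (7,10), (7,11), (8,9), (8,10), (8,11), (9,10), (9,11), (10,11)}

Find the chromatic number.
χ(G) = 8

Clique number ω(G) = 8 (lower bound: χ ≥ ω).
The clique on [4, 5, 6, 7, 8, 9, 10, 11] has size 8, forcing χ ≥ 8, and the coloring below uses 8 colors, so χ(G) = 8.
A valid 8-coloring: color 1: [4]; color 2: [6]; color 3: [7]; color 4: [10]; color 5: [11]; color 6: [9]; color 7: [5]; color 8: [8].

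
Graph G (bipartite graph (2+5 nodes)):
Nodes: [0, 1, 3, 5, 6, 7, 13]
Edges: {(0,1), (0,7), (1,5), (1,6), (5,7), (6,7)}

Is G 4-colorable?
Yes, G is 4-colorable

A valid 4-coloring: color 1: [1, 3, 7, 13]; color 2: [0, 5, 6].
(χ(G) = 2 ≤ 4.)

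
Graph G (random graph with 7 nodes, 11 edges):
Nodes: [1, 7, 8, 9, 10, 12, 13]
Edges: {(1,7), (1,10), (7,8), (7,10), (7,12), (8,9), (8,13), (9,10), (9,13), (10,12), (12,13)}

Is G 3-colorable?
Yes, G is 3-colorable

A valid 3-coloring: color 1: [10, 13]; color 2: [7, 9]; color 3: [1, 8, 12].
(χ(G) = 3 ≤ 3.)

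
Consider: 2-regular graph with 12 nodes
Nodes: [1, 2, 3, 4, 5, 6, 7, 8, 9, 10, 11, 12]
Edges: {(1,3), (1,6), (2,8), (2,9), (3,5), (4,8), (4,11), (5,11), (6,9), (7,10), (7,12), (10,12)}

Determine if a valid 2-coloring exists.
No, G is not 2-colorable

The clique on vertices [7, 10, 12] has size 3 > 2, so it alone needs 3 colors.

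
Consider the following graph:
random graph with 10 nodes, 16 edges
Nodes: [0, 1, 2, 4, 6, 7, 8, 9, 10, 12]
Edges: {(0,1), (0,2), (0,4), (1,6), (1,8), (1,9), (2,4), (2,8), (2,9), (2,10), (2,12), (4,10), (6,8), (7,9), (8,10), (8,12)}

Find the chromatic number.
χ(G) = 3

Clique number ω(G) = 3 (lower bound: χ ≥ ω).
The clique on [1, 6, 8] has size 3, forcing χ ≥ 3, and the coloring below uses 3 colors, so χ(G) = 3.
A valid 3-coloring: color 1: [1, 2, 7]; color 2: [4, 8, 9]; color 3: [0, 6, 10, 12].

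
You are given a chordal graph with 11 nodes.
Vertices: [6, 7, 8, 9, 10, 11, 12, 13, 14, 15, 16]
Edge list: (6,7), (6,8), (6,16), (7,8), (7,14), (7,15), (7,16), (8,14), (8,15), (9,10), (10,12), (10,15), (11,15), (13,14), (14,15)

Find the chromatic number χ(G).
χ(G) = 4

Clique number ω(G) = 4 (lower bound: χ ≥ ω).
The clique on [7, 8, 14, 15] has size 4, forcing χ ≥ 4, and the coloring below uses 4 colors, so χ(G) = 4.
A valid 4-coloring: color 1: [6, 9, 12, 13, 15]; color 2: [7, 10, 11]; color 3: [8, 16]; color 4: [14].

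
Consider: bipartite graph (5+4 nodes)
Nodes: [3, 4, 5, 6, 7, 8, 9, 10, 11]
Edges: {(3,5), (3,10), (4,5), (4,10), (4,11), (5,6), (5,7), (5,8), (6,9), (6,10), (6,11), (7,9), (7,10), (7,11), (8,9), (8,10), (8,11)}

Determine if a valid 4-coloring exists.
Yes, G is 4-colorable

A valid 4-coloring: color 1: [5, 9, 10, 11]; color 2: [3, 4, 6, 7, 8].
(χ(G) = 2 ≤ 4.)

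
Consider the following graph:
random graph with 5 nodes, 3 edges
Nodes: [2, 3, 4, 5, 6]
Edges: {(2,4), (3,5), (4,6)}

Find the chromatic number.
Clique number ω(G) = 2 (lower bound: χ ≥ ω).
The graph is bipartite (no odd cycle), so 2 colors suffice: χ(G) = 2.
A valid 2-coloring: color 1: [3, 4]; color 2: [2, 5, 6].

χ(G) = 2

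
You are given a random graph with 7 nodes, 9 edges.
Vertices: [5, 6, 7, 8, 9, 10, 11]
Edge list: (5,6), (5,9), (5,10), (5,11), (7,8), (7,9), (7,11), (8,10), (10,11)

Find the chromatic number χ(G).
Clique number ω(G) = 3 (lower bound: χ ≥ ω).
The clique on [5, 10, 11] has size 3, forcing χ ≥ 3, and the coloring below uses 3 colors, so χ(G) = 3.
A valid 3-coloring: color 1: [5, 7]; color 2: [6, 8, 9, 11]; color 3: [10].

χ(G) = 3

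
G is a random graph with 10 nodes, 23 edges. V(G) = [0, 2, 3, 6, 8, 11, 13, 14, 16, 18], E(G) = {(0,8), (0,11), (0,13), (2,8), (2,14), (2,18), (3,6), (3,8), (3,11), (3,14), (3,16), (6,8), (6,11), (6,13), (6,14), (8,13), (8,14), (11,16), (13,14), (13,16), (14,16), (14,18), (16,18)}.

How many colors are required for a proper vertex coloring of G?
Clique number ω(G) = 4 (lower bound: χ ≥ ω).
The clique on [3, 6, 8, 14] has size 4, forcing χ ≥ 4, and the coloring below uses 4 colors, so χ(G) = 4.
A valid 4-coloring: color 1: [11, 14]; color 2: [8, 16]; color 3: [0, 2, 6]; color 4: [3, 13, 18].

χ(G) = 4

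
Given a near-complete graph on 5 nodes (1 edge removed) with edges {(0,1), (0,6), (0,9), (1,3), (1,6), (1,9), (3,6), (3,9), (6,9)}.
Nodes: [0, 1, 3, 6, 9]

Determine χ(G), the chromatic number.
χ(G) = 4

Clique number ω(G) = 4 (lower bound: χ ≥ ω).
The clique on [0, 1, 6, 9] has size 4, forcing χ ≥ 4, and the coloring below uses 4 colors, so χ(G) = 4.
A valid 4-coloring: color 1: [9]; color 2: [6]; color 3: [1]; color 4: [0, 3].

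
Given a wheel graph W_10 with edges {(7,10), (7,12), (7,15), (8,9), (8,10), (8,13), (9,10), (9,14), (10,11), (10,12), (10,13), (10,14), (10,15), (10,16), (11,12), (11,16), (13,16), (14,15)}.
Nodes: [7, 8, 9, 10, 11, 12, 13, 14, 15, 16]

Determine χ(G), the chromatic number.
Clique number ω(G) = 3 (lower bound: χ ≥ ω).
Odd cycle [9, 14, 15, 7, 12, 11, 16, 13, 8] needs 3 colors (χ ≥ 3).
Vertex 10 is adjacent to every vertex of [7, 8, 9, 11, 12, 13, 14, 15, 16], which already need 3 colors among themselves, so 10 needs a new color (χ ≥ 4).
The coloring below uses 4 colors, so χ(G) = 4.
A valid 4-coloring: color 1: [10]; color 2: [9, 12, 13, 15]; color 3: [7, 8, 11, 14]; color 4: [16].

χ(G) = 4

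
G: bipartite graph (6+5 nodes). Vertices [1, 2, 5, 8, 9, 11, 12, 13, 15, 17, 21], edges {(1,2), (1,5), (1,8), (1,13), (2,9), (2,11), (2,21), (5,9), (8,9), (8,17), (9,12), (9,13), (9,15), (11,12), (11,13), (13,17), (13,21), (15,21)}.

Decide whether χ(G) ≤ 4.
A valid 4-coloring: color 1: [1, 9, 11, 17, 21]; color 2: [2, 5, 8, 12, 13, 15].
(χ(G) = 2 ≤ 4.)

Yes, G is 4-colorable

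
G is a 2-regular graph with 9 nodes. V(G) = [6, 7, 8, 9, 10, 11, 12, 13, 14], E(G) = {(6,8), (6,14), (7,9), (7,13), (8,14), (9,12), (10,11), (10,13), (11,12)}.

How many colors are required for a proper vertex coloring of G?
χ(G) = 3

Clique number ω(G) = 3 (lower bound: χ ≥ ω).
The clique on [6, 8, 14] has size 3, forcing χ ≥ 3, and the coloring below uses 3 colors, so χ(G) = 3.
A valid 3-coloring: color 1: [9, 11, 13, 14]; color 2: [7, 8, 10, 12]; color 3: [6].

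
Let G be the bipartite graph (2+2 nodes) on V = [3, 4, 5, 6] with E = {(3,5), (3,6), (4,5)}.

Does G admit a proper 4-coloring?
Yes, G is 4-colorable

A valid 4-coloring: color 1: [5, 6]; color 2: [3, 4].
(χ(G) = 2 ≤ 4.)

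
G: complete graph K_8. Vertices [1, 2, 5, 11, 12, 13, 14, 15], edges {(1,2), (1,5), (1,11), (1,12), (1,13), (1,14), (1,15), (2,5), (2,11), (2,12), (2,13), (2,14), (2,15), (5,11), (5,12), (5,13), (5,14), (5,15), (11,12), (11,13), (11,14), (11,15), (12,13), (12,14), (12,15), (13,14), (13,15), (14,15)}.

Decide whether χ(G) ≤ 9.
A valid 9-coloring: color 1: [11]; color 2: [1]; color 3: [2]; color 4: [5]; color 5: [15]; color 6: [13]; color 7: [14]; color 8: [12].
(χ(G) = 8 ≤ 9.)

Yes, G is 9-colorable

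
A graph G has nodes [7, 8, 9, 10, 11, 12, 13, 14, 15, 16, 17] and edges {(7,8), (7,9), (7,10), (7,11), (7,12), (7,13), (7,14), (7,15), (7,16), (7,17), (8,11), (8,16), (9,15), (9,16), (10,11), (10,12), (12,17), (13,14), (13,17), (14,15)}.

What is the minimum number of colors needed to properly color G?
χ(G) = 3

Clique number ω(G) = 3 (lower bound: χ ≥ ω).
The clique on [7, 8, 16] has size 3, forcing χ ≥ 3, and the coloring below uses 3 colors, so χ(G) = 3.
A valid 3-coloring: color 1: [7]; color 2: [11, 12, 13, 15, 16]; color 3: [8, 9, 10, 14, 17].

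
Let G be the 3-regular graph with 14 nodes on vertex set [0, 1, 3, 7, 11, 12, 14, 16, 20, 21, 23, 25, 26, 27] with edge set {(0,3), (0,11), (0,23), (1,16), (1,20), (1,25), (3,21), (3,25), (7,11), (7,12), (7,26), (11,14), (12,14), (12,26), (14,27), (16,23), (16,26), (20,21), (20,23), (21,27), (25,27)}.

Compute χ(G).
χ(G) = 3

Clique number ω(G) = 3 (lower bound: χ ≥ ω).
The clique on [7, 12, 26] has size 3, forcing χ ≥ 3, and the coloring below uses 3 colors, so χ(G) = 3.
A valid 3-coloring: color 1: [0, 7, 14, 16, 20, 25]; color 2: [1, 11, 12, 21, 23]; color 3: [3, 26, 27].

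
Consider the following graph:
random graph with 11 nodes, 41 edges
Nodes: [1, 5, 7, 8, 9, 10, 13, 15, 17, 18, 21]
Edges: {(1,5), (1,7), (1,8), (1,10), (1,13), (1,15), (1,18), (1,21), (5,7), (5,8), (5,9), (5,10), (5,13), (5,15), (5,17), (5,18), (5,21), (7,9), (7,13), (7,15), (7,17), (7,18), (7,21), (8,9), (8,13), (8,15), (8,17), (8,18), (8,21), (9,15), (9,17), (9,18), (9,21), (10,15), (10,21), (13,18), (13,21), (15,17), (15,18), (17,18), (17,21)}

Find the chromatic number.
Clique number ω(G) = 6 (lower bound: χ ≥ ω).
The clique on [5, 8, 9, 15, 17, 18] has size 6, forcing χ ≥ 6, and the coloring below uses 6 colors, so χ(G) = 6.
A valid 6-coloring: color 1: [5]; color 2: [15, 21]; color 3: [10, 18]; color 4: [1, 9]; color 5: [7, 8]; color 6: [13, 17].

χ(G) = 6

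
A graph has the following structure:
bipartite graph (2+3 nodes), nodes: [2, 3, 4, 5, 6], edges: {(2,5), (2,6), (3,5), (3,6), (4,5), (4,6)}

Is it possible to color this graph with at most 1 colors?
Edge (2,5) forces its endpoints to differ, so 1 color is not enough.

No, G is not 1-colorable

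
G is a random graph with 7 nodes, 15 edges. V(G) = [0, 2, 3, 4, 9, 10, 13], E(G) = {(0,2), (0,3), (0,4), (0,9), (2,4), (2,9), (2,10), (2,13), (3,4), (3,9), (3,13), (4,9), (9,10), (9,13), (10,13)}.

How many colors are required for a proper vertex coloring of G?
Clique number ω(G) = 4 (lower bound: χ ≥ ω).
The clique on [0, 2, 4, 9] has size 4, forcing χ ≥ 4, and the coloring below uses 4 colors, so χ(G) = 4.
A valid 4-coloring: color 1: [9]; color 2: [2, 3]; color 3: [4, 13]; color 4: [0, 10].

χ(G) = 4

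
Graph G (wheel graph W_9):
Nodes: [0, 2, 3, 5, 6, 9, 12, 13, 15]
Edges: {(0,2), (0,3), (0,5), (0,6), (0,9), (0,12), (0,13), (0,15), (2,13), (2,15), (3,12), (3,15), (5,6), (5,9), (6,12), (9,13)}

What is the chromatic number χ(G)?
Clique number ω(G) = 3 (lower bound: χ ≥ ω).
The clique on [0, 2, 13] has size 3, forcing χ ≥ 3, and the coloring below uses 3 colors, so χ(G) = 3.
A valid 3-coloring: color 1: [0]; color 2: [2, 3, 6, 9]; color 3: [5, 12, 13, 15].

χ(G) = 3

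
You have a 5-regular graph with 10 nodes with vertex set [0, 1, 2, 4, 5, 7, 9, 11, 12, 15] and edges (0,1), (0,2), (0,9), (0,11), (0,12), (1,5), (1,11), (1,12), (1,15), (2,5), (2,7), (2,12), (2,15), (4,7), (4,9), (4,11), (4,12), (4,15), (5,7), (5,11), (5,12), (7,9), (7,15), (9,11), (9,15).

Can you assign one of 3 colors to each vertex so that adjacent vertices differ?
The clique on vertices [4, 7, 9, 15] has size 4 > 3, so it alone needs 4 colors.

No, G is not 3-colorable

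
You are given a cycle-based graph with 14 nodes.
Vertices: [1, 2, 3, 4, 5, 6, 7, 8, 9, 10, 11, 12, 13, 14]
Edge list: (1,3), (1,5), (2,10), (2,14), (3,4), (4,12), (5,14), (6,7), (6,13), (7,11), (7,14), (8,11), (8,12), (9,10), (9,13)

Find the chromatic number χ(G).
Clique number ω(G) = 2 (lower bound: χ ≥ ω).
Odd cycle [13, 9, 10, 2, 14, 7, 6] needs 3 colors (χ ≥ 3).
The coloring below uses 3 colors, so χ(G) = 3.
A valid 3-coloring: color 1: [1, 2, 4, 7, 8, 9]; color 2: [3, 10, 11, 12, 13, 14]; color 3: [5, 6].

χ(G) = 3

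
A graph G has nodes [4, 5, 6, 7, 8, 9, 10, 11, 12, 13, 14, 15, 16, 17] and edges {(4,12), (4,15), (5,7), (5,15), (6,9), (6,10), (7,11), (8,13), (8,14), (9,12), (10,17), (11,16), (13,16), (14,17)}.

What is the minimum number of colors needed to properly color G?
Clique number ω(G) = 2 (lower bound: χ ≥ ω).
The graph is bipartite (no odd cycle), so 2 colors suffice: χ(G) = 2.
A valid 2-coloring: color 1: [6, 7, 8, 12, 15, 16, 17]; color 2: [4, 5, 9, 10, 11, 13, 14].

χ(G) = 2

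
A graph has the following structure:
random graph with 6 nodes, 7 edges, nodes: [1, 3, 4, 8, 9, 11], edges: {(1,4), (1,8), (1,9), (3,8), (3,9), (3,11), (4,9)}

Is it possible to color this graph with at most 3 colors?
A valid 3-coloring: color 1: [1, 3]; color 2: [8, 9, 11]; color 3: [4].
(χ(G) = 3 ≤ 3.)

Yes, G is 3-colorable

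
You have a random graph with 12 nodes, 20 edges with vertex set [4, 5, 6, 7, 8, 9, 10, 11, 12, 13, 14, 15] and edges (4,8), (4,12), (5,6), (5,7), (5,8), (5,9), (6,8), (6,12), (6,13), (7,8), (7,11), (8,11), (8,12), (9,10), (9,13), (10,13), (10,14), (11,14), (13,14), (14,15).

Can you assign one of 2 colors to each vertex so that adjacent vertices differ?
The clique on vertices [4, 8, 12] has size 3 > 2, so it alone needs 3 colors.

No, G is not 2-colorable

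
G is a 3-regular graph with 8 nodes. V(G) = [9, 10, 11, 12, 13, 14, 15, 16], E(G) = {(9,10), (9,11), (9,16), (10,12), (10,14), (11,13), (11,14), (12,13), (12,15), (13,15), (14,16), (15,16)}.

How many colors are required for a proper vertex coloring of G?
Clique number ω(G) = 3 (lower bound: χ ≥ ω).
The clique on [12, 13, 15] has size 3, forcing χ ≥ 3, and the coloring below uses 3 colors, so χ(G) = 3.
A valid 3-coloring: color 1: [11, 12, 16]; color 2: [10, 13]; color 3: [9, 14, 15].

χ(G) = 3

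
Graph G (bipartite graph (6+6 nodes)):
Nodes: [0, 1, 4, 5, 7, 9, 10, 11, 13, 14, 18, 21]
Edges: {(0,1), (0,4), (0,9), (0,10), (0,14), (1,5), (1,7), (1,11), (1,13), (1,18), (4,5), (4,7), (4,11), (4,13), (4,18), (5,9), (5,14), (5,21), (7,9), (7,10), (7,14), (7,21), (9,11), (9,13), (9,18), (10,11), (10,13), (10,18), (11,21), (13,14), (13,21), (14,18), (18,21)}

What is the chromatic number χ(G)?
Clique number ω(G) = 2 (lower bound: χ ≥ ω).
The graph is bipartite (no odd cycle), so 2 colors suffice: χ(G) = 2.
A valid 2-coloring: color 1: [0, 5, 7, 11, 13, 18]; color 2: [1, 4, 9, 10, 14, 21].

χ(G) = 2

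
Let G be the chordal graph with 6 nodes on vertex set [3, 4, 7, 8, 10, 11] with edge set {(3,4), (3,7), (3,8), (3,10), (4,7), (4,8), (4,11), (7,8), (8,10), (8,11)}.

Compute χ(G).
Clique number ω(G) = 4 (lower bound: χ ≥ ω).
The clique on [3, 4, 7, 8] has size 4, forcing χ ≥ 4, and the coloring below uses 4 colors, so χ(G) = 4.
A valid 4-coloring: color 1: [8]; color 2: [4, 10]; color 3: [3, 11]; color 4: [7].

χ(G) = 4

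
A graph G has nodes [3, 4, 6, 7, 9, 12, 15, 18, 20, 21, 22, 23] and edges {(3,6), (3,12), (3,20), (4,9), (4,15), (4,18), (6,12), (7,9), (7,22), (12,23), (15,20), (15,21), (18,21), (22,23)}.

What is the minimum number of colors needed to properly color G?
Clique number ω(G) = 3 (lower bound: χ ≥ ω).
The clique on [3, 6, 12] has size 3, forcing χ ≥ 3, and the coloring below uses 3 colors, so χ(G) = 3.
A valid 3-coloring: color 1: [3, 9, 15, 18, 22]; color 2: [4, 7, 12, 20, 21]; color 3: [6, 23].

χ(G) = 3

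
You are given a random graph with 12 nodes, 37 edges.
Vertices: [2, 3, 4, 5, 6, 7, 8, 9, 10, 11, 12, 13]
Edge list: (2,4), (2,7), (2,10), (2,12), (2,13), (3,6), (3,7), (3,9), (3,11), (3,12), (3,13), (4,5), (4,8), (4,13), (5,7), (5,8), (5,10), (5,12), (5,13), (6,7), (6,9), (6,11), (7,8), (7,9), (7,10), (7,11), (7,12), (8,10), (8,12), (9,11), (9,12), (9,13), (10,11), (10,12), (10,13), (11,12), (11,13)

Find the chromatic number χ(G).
Clique number ω(G) = 5 (lower bound: χ ≥ ω).
The clique on [3, 7, 9, 11, 12] has size 5, forcing χ ≥ 5, and the coloring below uses 5 colors, so χ(G) = 5.
A valid 5-coloring: color 1: [7, 13]; color 2: [4, 6, 12]; color 3: [9, 10]; color 4: [2, 8, 11]; color 5: [3, 5].

χ(G) = 5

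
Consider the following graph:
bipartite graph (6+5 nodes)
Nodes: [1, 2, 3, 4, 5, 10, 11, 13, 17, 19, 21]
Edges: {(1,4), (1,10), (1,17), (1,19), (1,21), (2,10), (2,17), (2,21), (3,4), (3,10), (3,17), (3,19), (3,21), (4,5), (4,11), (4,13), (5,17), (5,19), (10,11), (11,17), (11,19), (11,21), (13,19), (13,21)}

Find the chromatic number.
χ(G) = 2

Clique number ω(G) = 2 (lower bound: χ ≥ ω).
The graph is bipartite (no odd cycle), so 2 colors suffice: χ(G) = 2.
A valid 2-coloring: color 1: [1, 2, 3, 5, 11, 13]; color 2: [4, 10, 17, 19, 21].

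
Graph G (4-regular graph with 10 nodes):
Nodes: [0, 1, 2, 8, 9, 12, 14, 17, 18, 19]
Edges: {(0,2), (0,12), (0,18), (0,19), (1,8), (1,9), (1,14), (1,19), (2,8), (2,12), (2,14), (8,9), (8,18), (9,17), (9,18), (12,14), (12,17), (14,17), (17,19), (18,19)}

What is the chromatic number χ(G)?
χ(G) = 3

Clique number ω(G) = 3 (lower bound: χ ≥ ω).
The clique on [0, 18, 19] has size 3, forcing χ ≥ 3, and the coloring below uses 3 colors, so χ(G) = 3.
A valid 3-coloring: color 1: [1, 2, 17, 18]; color 2: [9, 12, 19]; color 3: [0, 8, 14].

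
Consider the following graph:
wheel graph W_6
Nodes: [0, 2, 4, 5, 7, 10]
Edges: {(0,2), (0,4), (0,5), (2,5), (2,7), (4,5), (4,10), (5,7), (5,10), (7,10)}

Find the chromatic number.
Clique number ω(G) = 3 (lower bound: χ ≥ ω).
Odd cycle [0, 4, 10, 7, 2] needs 3 colors (χ ≥ 3).
Vertex 5 is adjacent to every vertex of [0, 2, 4, 7, 10], which already need 3 colors among themselves, so 5 needs a new color (χ ≥ 4).
The coloring below uses 4 colors, so χ(G) = 4.
A valid 4-coloring: color 1: [5]; color 2: [0, 7]; color 3: [2, 4]; color 4: [10].

χ(G) = 4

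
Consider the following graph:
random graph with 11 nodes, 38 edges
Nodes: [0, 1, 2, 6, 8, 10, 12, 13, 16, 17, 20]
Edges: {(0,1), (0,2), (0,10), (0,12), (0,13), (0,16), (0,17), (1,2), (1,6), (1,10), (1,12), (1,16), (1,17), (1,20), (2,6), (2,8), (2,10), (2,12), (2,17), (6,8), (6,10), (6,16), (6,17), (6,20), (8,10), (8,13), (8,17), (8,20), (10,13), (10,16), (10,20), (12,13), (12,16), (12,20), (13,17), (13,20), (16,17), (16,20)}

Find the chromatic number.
Clique number ω(G) = 5 (lower bound: χ ≥ ω).
The clique on [1, 6, 10, 16, 20] has size 5, forcing χ ≥ 5, and the coloring below uses 5 colors, so χ(G) = 5.
A valid 5-coloring: color 1: [1, 8]; color 2: [10, 12, 17]; color 3: [0, 20]; color 4: [2, 13, 16]; color 5: [6].

χ(G) = 5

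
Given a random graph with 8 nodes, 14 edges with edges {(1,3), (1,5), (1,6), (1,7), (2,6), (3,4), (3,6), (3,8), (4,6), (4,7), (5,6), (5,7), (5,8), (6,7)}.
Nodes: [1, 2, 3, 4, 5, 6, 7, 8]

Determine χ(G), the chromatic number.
Clique number ω(G) = 4 (lower bound: χ ≥ ω).
The clique on [1, 5, 6, 7] has size 4, forcing χ ≥ 4, and the coloring below uses 4 colors, so χ(G) = 4.
A valid 4-coloring: color 1: [6, 8]; color 2: [2, 3, 7]; color 3: [1, 4]; color 4: [5].

χ(G) = 4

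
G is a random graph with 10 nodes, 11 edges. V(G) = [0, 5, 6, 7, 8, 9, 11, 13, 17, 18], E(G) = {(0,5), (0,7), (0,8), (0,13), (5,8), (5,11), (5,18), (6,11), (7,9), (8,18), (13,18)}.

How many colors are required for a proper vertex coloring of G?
Clique number ω(G) = 3 (lower bound: χ ≥ ω).
The clique on [0, 5, 8] has size 3, forcing χ ≥ 3, and the coloring below uses 3 colors, so χ(G) = 3.
A valid 3-coloring: color 1: [5, 6, 7, 13, 17]; color 2: [0, 9, 11, 18]; color 3: [8].

χ(G) = 3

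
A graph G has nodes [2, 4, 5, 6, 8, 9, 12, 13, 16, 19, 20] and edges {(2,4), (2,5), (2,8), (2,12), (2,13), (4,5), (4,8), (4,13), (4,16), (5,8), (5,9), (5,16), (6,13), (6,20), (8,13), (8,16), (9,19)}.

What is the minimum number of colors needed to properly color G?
Clique number ω(G) = 4 (lower bound: χ ≥ ω).
The clique on [2, 4, 8, 13] has size 4, forcing χ ≥ 4, and the coloring below uses 4 colors, so χ(G) = 4.
A valid 4-coloring: color 1: [2, 6, 9, 16]; color 2: [4, 12, 19, 20]; color 3: [8]; color 4: [5, 13].

χ(G) = 4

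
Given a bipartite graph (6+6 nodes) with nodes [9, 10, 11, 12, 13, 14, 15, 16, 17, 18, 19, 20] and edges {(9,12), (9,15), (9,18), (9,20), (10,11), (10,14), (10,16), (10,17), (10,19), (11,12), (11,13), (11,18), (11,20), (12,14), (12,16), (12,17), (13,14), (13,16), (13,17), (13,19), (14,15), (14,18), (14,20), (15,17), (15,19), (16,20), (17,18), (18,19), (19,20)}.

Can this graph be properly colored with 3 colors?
Yes, G is 3-colorable

A valid 3-coloring: color 1: [9, 11, 14, 16, 17, 19]; color 2: [10, 12, 13, 15, 18, 20].
(χ(G) = 2 ≤ 3.)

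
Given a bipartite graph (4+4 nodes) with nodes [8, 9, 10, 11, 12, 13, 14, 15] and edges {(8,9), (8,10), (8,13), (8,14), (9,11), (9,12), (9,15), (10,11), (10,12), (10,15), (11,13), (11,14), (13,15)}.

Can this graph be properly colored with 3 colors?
A valid 3-coloring: color 1: [9, 10, 13, 14]; color 2: [8, 11, 12, 15].
(χ(G) = 2 ≤ 3.)

Yes, G is 3-colorable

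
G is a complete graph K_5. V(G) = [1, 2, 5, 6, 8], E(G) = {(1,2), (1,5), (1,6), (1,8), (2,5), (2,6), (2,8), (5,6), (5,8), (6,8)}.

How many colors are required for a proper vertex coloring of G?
χ(G) = 5

Clique number ω(G) = 5 (lower bound: χ ≥ ω).
The clique on [1, 2, 5, 6, 8] has size 5, forcing χ ≥ 5, and the coloring below uses 5 colors, so χ(G) = 5.
A valid 5-coloring: color 1: [6]; color 2: [5]; color 3: [2]; color 4: [8]; color 5: [1].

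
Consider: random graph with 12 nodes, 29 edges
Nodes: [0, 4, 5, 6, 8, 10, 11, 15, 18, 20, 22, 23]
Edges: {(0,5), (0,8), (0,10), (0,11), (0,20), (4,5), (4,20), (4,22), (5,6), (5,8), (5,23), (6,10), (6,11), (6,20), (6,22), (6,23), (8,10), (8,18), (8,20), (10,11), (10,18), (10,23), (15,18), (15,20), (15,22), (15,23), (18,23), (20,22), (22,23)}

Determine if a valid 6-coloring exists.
Yes, G is 6-colorable

A valid 6-coloring: color 1: [11, 20, 23]; color 2: [4, 6, 8, 15]; color 3: [5, 10, 22]; color 4: [0, 18].
(χ(G) = 4 ≤ 6.)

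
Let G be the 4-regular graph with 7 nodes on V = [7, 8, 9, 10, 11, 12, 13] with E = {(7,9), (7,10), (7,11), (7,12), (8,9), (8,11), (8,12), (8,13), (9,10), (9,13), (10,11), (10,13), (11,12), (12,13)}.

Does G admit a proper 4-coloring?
A valid 4-coloring: color 1: [9, 12]; color 2: [11, 13]; color 3: [7, 8]; color 4: [10].
(χ(G) = 4 ≤ 4.)

Yes, G is 4-colorable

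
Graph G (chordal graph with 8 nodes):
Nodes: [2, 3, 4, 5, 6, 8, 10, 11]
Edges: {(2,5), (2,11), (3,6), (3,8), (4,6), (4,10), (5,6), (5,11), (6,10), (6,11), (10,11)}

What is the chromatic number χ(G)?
χ(G) = 3

Clique number ω(G) = 3 (lower bound: χ ≥ ω).
The clique on [2, 5, 11] has size 3, forcing χ ≥ 3, and the coloring below uses 3 colors, so χ(G) = 3.
A valid 3-coloring: color 1: [2, 6, 8]; color 2: [3, 4, 11]; color 3: [5, 10].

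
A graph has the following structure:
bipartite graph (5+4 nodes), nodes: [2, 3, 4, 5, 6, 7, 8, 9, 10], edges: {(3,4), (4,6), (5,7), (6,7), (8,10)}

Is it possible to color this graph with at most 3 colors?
Yes, G is 3-colorable

A valid 3-coloring: color 1: [2, 3, 5, 6, 9, 10]; color 2: [4, 7, 8].
(χ(G) = 2 ≤ 3.)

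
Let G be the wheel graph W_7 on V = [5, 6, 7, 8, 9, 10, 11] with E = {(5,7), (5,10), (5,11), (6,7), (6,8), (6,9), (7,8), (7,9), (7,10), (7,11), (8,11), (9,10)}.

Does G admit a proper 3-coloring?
Yes, G is 3-colorable

A valid 3-coloring: color 1: [7]; color 2: [5, 8, 9]; color 3: [6, 10, 11].
(χ(G) = 3 ≤ 3.)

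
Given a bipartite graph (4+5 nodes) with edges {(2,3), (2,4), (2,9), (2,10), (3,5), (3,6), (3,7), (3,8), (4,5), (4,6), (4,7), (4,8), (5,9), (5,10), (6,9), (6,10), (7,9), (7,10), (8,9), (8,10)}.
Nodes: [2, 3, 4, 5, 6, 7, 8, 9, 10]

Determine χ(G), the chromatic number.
χ(G) = 2

Clique number ω(G) = 2 (lower bound: χ ≥ ω).
The graph is bipartite (no odd cycle), so 2 colors suffice: χ(G) = 2.
A valid 2-coloring: color 1: [3, 4, 9, 10]; color 2: [2, 5, 6, 7, 8].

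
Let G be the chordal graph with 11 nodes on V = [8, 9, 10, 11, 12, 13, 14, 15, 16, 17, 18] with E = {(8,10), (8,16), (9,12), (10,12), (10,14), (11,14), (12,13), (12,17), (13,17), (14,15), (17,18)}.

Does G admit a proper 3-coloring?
Yes, G is 3-colorable

A valid 3-coloring: color 1: [8, 12, 14, 18]; color 2: [9, 10, 11, 15, 16, 17]; color 3: [13].
(χ(G) = 3 ≤ 3.)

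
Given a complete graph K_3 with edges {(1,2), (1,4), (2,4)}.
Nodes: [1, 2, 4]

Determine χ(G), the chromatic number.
χ(G) = 3

Clique number ω(G) = 3 (lower bound: χ ≥ ω).
The clique on [1, 2, 4] has size 3, forcing χ ≥ 3, and the coloring below uses 3 colors, so χ(G) = 3.
A valid 3-coloring: color 1: [2]; color 2: [4]; color 3: [1].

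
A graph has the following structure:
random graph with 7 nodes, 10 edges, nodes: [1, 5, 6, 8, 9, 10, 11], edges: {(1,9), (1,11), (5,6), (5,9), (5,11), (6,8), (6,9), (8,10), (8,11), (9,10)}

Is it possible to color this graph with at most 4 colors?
Yes, G is 4-colorable

A valid 4-coloring: color 1: [8, 9]; color 2: [1, 5, 10]; color 3: [6, 11].
(χ(G) = 3 ≤ 4.)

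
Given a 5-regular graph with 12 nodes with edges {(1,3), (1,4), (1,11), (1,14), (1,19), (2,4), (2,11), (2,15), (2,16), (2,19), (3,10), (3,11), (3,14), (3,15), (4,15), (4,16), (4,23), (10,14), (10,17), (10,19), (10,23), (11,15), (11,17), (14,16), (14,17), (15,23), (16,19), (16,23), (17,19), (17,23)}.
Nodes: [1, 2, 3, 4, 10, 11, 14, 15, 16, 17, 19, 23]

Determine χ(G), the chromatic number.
Clique number ω(G) = 3 (lower bound: χ ≥ ω).
Suppose a proper 3-coloring c exists. The clique [1, 3, 11] takes 3 distinct colors; by symmetry let c(1) = 1, c(3) = 2, c(11) = 3.
- Vertex 14: neighbors [1, 3] already have colors [1, 2] ⇒ c(14) = 3.
- Vertex 10: neighbors [3, 14] already have colors [2, 3] ⇒ c(10) = 1.
- Vertex 15: neighbors [3, 11] already have colors [2, 3] ⇒ c(15) = 1.
- Vertex 2: neighbors [15, 11] already have colors [1, 3] ⇒ c(2) = 2.
- Vertex 16: neighbors [2, 14] already have colors [2, 3] ⇒ c(16) = 1.
- Vertex 17: neighbors [10, 11] already have colors [1, 3] ⇒ c(17) = 2.
- Vertex 4: neighbors [1, 2] already have colors [1, 2] ⇒ c(4) = 3.
- Vertex 23: neighbors [10, 17, 4] already have colors [1, 2, 3] — all 3 colors blocked. Contradiction.
The forced assignments end in a contradiction, so G has no proper 3-coloring (χ ≥ 4).
The coloring below uses 4 colors, so χ(G) = 4.
A valid 4-coloring: color 1: [11, 14, 19, 23]; color 2: [1, 10, 15, 16]; color 3: [2, 3, 17]; color 4: [4].

χ(G) = 4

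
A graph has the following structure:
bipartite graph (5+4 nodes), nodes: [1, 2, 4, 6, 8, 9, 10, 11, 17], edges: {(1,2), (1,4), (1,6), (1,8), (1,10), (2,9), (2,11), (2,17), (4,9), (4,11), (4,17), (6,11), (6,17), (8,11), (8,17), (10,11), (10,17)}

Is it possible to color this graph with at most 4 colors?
A valid 4-coloring: color 1: [1, 9, 11, 17]; color 2: [2, 4, 6, 8, 10].
(χ(G) = 2 ≤ 4.)

Yes, G is 4-colorable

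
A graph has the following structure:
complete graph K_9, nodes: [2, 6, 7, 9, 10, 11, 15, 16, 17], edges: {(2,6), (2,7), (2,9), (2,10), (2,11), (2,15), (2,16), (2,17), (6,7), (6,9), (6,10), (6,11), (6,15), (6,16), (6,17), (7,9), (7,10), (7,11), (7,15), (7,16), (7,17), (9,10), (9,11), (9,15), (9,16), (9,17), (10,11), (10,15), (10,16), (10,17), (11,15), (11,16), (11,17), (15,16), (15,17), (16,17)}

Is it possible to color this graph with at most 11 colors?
A valid 11-coloring: color 1: [9]; color 2: [15]; color 3: [11]; color 4: [10]; color 5: [6]; color 6: [7]; color 7: [2]; color 8: [16]; color 9: [17].
(χ(G) = 9 ≤ 11.)

Yes, G is 11-colorable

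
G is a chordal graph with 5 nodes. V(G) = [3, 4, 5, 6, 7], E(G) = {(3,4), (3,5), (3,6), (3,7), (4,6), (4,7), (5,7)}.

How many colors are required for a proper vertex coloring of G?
χ(G) = 3

Clique number ω(G) = 3 (lower bound: χ ≥ ω).
The clique on [3, 4, 6] has size 3, forcing χ ≥ 3, and the coloring below uses 3 colors, so χ(G) = 3.
A valid 3-coloring: color 1: [3]; color 2: [4, 5]; color 3: [6, 7].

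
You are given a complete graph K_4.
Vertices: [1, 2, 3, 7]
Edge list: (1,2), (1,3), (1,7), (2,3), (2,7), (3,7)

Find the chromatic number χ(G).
χ(G) = 4

Clique number ω(G) = 4 (lower bound: χ ≥ ω).
The clique on [1, 2, 3, 7] has size 4, forcing χ ≥ 4, and the coloring below uses 4 colors, so χ(G) = 4.
A valid 4-coloring: color 1: [2]; color 2: [1]; color 3: [3]; color 4: [7].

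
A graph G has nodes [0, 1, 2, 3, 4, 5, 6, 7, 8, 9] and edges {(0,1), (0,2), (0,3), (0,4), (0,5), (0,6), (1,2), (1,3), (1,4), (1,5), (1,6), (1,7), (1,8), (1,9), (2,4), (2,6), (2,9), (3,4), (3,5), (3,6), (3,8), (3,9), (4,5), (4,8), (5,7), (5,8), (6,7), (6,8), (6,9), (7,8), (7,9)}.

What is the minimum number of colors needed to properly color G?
Clique number ω(G) = 5 (lower bound: χ ≥ ω).
The clique on [0, 1, 3, 4, 5] has size 5, forcing χ ≥ 5, and the coloring below uses 5 colors, so χ(G) = 5.
A valid 5-coloring: color 1: [1]; color 2: [2, 3, 7]; color 3: [5, 6]; color 4: [0, 8, 9]; color 5: [4].

χ(G) = 5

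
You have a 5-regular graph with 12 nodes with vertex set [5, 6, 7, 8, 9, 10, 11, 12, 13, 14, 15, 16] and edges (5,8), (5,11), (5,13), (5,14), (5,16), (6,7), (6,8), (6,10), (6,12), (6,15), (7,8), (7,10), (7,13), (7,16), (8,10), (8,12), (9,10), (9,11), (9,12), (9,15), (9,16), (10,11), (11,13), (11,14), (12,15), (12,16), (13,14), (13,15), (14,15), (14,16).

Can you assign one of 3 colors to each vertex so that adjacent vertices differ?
No, G is not 3-colorable

The clique on vertices [5, 11, 13, 14] has size 4 > 3, so it alone needs 4 colors.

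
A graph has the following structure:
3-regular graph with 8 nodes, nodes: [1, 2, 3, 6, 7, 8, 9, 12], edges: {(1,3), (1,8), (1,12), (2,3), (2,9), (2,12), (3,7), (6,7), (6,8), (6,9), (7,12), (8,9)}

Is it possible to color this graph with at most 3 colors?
Yes, G is 3-colorable

A valid 3-coloring: color 1: [1, 2, 6]; color 2: [7, 9]; color 3: [3, 8, 12].
(χ(G) = 3 ≤ 3.)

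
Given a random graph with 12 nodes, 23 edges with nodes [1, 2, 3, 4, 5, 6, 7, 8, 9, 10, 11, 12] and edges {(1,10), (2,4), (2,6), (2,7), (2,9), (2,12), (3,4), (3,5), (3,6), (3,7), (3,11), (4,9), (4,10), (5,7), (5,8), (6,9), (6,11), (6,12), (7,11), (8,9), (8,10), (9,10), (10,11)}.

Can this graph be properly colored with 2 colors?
The clique on vertices [2, 4, 9] has size 3 > 2, so it alone needs 3 colors.

No, G is not 2-colorable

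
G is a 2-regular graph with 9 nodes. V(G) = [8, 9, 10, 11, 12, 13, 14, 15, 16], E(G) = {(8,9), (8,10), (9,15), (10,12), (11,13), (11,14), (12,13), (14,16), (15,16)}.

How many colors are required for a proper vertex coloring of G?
Clique number ω(G) = 2 (lower bound: χ ≥ ω).
Odd cycle [14, 16, 15, 9, 8, 10, 12, 13, 11] needs 3 colors (χ ≥ 3).
The coloring below uses 3 colors, so χ(G) = 3.
A valid 3-coloring: color 1: [8, 13, 14, 15]; color 2: [9, 11, 12, 16]; color 3: [10].

χ(G) = 3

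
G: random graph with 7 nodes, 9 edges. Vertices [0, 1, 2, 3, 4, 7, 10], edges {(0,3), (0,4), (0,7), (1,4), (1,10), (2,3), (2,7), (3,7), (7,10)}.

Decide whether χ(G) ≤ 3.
A valid 3-coloring: color 1: [1, 7]; color 2: [0, 2, 10]; color 3: [3, 4].
(χ(G) = 3 ≤ 3.)

Yes, G is 3-colorable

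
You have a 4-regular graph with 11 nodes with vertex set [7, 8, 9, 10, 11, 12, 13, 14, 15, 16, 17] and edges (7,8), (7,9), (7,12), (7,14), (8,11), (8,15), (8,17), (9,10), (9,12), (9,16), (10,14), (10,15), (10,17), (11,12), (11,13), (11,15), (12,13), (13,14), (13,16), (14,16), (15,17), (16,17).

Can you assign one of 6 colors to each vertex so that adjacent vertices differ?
Yes, G is 6-colorable

A valid 6-coloring: color 1: [9, 11, 14, 17]; color 2: [8, 10, 12, 16]; color 3: [7, 13, 15].
(χ(G) = 3 ≤ 6.)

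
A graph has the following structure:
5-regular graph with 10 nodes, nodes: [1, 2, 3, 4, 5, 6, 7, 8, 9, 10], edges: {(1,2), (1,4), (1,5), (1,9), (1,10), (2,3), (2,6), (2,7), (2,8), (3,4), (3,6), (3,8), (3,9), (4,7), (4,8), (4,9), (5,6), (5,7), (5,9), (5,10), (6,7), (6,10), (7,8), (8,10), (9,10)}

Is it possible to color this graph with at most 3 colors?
The clique on vertices [1, 5, 9, 10] has size 4 > 3, so it alone needs 4 colors.

No, G is not 3-colorable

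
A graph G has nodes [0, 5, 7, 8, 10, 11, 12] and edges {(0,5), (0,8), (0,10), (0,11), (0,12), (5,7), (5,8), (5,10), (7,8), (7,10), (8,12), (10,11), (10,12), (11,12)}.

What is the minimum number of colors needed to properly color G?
Clique number ω(G) = 4 (lower bound: χ ≥ ω).
The clique on [0, 10, 11, 12] has size 4, forcing χ ≥ 4, and the coloring below uses 4 colors, so χ(G) = 4.
A valid 4-coloring: color 1: [8, 10]; color 2: [0, 7]; color 3: [5, 12]; color 4: [11].

χ(G) = 4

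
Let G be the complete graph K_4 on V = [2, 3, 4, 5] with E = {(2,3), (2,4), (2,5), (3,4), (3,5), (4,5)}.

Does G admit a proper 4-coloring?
A valid 4-coloring: color 1: [2]; color 2: [5]; color 3: [4]; color 4: [3].
(χ(G) = 4 ≤ 4.)

Yes, G is 4-colorable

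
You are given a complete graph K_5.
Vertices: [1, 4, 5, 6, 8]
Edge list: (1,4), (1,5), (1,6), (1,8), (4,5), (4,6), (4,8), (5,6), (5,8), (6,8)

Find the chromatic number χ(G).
Clique number ω(G) = 5 (lower bound: χ ≥ ω).
The clique on [1, 4, 5, 6, 8] has size 5, forcing χ ≥ 5, and the coloring below uses 5 colors, so χ(G) = 5.
A valid 5-coloring: color 1: [1]; color 2: [8]; color 3: [4]; color 4: [6]; color 5: [5].

χ(G) = 5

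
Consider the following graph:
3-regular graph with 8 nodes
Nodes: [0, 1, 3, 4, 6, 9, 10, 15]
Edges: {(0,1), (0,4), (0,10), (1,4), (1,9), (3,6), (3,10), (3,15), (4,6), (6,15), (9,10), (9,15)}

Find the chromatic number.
Clique number ω(G) = 3 (lower bound: χ ≥ ω).
The clique on [0, 1, 4] has size 3, forcing χ ≥ 3, and the coloring below uses 3 colors, so χ(G) = 3.
A valid 3-coloring: color 1: [1, 10, 15]; color 2: [0, 6, 9]; color 3: [3, 4].

χ(G) = 3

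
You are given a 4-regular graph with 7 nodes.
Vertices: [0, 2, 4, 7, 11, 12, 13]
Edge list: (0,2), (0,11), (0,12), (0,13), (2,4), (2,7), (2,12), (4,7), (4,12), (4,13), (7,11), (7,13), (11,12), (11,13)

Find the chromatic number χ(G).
Clique number ω(G) = 3 (lower bound: χ ≥ ω).
Suppose a proper 3-coloring c exists. The clique [0, 2, 12] takes 3 distinct colors; by symmetry let c(0) = 1, c(2) = 2, c(12) = 3.
- Vertex 4: neighbors [2, 12] already have colors [2, 3] ⇒ c(4) = 1.
- Vertex 7: neighbors [4, 2] already have colors [1, 2] ⇒ c(7) = 3.
- Vertex 11: neighbors [0, 7] already have colors [1, 3] ⇒ c(11) = 2.
- Vertex 13: neighbors [0, 11, 7] already have colors [1, 2, 3] — all 3 colors blocked. Contradiction.
The forced assignments end in a contradiction, so G has no proper 3-coloring (χ ≥ 4).
The coloring below uses 4 colors, so χ(G) = 4.
A valid 4-coloring: color 1: [2, 11]; color 2: [12, 13]; color 3: [0, 4]; color 4: [7].

χ(G) = 4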